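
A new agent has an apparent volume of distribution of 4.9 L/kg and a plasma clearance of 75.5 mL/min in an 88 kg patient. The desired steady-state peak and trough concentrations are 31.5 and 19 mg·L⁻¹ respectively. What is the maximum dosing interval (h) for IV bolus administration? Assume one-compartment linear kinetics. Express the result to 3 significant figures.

Vd(total) = 88 kg × 4.9 L/kg = 431.2 L
CL = 75.5 mL/min = 75.5 × 0.06 = 4.530 L/h
k = CL / Vd = 4.530 / 431.2 = 0.01051 h⁻¹
Between IV bolus doses, concentration decays as C = C₀·e^(−kτ), so C_peak/C_trough = e^(kτ).
τ_max = ln(C_peak/C_trough) / k = ln(31.5/19) / 0.01051 = 0.5055 / 0.01051 = 48.10 h

48.1 h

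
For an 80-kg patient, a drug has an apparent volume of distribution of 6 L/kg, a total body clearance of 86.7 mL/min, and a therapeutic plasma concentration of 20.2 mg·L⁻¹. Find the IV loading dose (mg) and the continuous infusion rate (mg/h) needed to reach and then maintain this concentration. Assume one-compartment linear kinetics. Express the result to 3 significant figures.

(a) 9700 mg; (b) 105 mg/h

Vd = 6 L/kg × 80 kg = 480.0 L
LD = Vd · C_target = 480.0 × 20.2 = 9696 mg
CL = 86.7 mL/min × 60/1000 = 5.202 L/h
Maintenance: replace elimination → rate = CL × Css = 5.202 × 20.2 = 105.1 mg/h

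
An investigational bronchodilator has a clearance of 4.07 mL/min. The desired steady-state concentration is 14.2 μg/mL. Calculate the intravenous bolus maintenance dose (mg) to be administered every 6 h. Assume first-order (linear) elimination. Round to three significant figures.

Convert clearance: 4.07 mL/min × 60 min/h ÷ 1000 mL/L = 0.2442 L/h
D = CL × Css × τ = 0.2442 × 14.2 × 6 = 20.81 mg

20.8 mg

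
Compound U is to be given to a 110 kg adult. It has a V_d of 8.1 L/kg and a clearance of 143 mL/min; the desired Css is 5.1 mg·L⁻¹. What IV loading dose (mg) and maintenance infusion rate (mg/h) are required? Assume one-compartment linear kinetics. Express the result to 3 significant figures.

Total Vd = 8.1 × 110 = 891.0 L
Loading dose = Vd × C = 891.0 × 5.1 = 4544 mg
Convert clearance: 143 mL/min × 60 min/h ÷ 1000 mL/L = 8.580 L/h
Maintenance infusion rate = CL × Css = 8.580 × 5.1 = 43.76 mg/h

(a) 4540 mg; (b) 43.8 mg/h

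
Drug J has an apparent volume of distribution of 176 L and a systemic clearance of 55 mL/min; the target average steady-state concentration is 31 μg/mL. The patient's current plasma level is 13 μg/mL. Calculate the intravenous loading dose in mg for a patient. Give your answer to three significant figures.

3170 mg

Concentration deficit ΔC = 31 − 13 = 18.00 mg/L
LD = Vd × ΔC = 176.0 × 18.00 = 3168 mg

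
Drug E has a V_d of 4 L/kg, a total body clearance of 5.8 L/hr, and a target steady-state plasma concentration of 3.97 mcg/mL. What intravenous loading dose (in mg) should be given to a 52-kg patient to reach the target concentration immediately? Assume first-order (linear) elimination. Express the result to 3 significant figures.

Vd = 4 L/kg × 52 kg = 208.0 L
LD = Vd × C = 208.0 × 3.970 = 825.8 mg

826 mg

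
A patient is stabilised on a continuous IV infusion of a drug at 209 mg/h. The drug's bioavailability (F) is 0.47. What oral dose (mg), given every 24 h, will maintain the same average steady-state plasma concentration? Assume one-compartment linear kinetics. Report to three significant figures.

10700 mg

To maintain the same Css, the systemic dosing rate must be unchanged: F·D/τ = infusion rate.
D = rate × τ / F = 209 × 24 / 0.47 = 10670 mg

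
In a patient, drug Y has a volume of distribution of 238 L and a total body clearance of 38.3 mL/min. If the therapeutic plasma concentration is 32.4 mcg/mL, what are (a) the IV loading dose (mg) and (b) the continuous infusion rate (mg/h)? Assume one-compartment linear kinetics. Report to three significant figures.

Loading: fill Vd to C_target → 238.0 L × 32.4 mg/L = 7711 mg
CL = 38.3 mL/min = 38.3 × 0.06 = 2.298 L/h
Maintenance: replace elimination → rate = CL × Css = 2.298 × 32.4 = 74.46 mg/h

(a) 7710 mg; (b) 74.5 mg/h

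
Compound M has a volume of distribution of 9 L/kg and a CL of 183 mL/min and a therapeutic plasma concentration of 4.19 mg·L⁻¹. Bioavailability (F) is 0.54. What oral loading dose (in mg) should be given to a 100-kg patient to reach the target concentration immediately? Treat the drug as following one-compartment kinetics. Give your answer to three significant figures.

Vd(total) = 100 kg × 9 L/kg = 900.0 L
LD = Vd × C / F = 900.0 × 4.190 / 0.54 = 6983 mg

6980 mg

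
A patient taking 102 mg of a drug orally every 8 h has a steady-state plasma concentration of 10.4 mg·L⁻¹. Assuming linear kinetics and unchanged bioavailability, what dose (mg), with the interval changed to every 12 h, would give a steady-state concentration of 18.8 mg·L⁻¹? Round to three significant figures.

For first-order elimination, Css ∝ F·D/(CL·τ); F and CL are unchanged, so Css ∝ D/τ.
D₂ = D₁ × (Css,target / Css,current) × (τ₂/τ₁) = 102 × (18.8/10.4) × (12/8) = 276.6 mg

277 mg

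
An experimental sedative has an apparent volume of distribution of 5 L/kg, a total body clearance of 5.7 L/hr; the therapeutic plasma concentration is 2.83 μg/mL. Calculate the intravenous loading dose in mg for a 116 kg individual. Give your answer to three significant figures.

1640 mg

Vd(total) = 116 kg × 5 L/kg = 580.0 L
The loading dose fills Vd to the target concentration; clearance is irrelevant here.
LD = Vd × C = 580.0 × 2.830 = 1641 mg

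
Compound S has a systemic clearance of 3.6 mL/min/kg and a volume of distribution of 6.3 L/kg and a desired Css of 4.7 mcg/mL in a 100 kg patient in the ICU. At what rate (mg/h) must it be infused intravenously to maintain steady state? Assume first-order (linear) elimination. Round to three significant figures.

102 mg/h

CL = 3.6 mL/min/kg × 100 kg = 360.0 mL/min = 360.0 × 60/1000 = 21.60 L/h
Infusion rate = CL · Css = 21.60 L/h × 4.7 mg/L = 101.5 mg/h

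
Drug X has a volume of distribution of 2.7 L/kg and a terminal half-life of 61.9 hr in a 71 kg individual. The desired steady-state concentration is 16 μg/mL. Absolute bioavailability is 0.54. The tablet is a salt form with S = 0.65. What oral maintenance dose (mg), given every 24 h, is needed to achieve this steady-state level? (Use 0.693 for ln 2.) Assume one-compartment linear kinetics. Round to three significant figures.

Vd(total) = 71 kg × 2.7 L/kg = 191.7 L
CL = ln 2 · Vd / t½ = 0.693 × 191.7 / 61.9 = 2.146 L/h
D = CL × Css × τ / F / S = 2.146 × 16 × 24 / 0.54 / 0.65 = 2348 mg

2350 mg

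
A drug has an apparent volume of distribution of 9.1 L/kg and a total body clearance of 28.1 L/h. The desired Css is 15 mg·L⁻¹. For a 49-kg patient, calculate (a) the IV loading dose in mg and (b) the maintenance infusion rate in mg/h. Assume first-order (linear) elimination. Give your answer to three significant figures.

Vd = 9.1 L/kg × 49 kg = 445.9 L
Loading: fill Vd to C_target → 445.9 L × 15 mg/L = 6689 mg
Maintenance infusion rate = CL × Css = 28.10 × 15 = 421.5 mg/h

(a) 6690 mg; (b) 422 mg/h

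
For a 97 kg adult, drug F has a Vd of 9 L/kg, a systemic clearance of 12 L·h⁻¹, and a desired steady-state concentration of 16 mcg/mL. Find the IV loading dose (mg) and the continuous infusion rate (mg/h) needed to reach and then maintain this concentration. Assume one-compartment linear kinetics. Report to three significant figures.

(a) 14000 mg; (b) 192 mg/h

Total Vd = 9 × 97 = 873.0 L
LD = Vd · C_target = 873.0 × 16 = 13970 mg
Infusion rate = 12.00 L/h × 16 mg/L = 192.0 mg/h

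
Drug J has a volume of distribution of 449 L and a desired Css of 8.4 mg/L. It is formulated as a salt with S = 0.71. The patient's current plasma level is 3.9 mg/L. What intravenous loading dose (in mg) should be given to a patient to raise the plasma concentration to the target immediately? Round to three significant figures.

2850 mg

The loading dose fills Vd to the target concentration.
Concentration deficit ΔC = 8.4 − 3.9 = 4.500 mg/L
LD = Vd × ΔC / S = 449.0 × 4.500 / 0.71 = 2846 mg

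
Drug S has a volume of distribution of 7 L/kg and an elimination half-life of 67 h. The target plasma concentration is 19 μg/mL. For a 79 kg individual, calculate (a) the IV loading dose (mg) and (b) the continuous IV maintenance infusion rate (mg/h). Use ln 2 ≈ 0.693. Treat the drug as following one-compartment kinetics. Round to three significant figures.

Vd(total) = 79 kg × 7 L/kg = 553.0 L
LD = Vd × C = 553.0 × 19 = 10510 mg
CL = 0.693 × Vd / t½ = 0.693 × 553.0 / 67 = 5.720 L/h
Infusion rate = CL × Css = 5.720 × 19 = 108.7 mg/h

(a) 10500 mg; (b) 109 mg/h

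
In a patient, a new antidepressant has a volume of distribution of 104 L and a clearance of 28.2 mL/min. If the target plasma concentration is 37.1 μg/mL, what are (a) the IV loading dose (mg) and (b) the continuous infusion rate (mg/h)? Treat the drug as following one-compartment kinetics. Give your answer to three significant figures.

(a) 3860 mg; (b) 62.8 mg/h

Loading dose = Vd × C = 104.0 × 37.1 = 3858 mg
Convert clearance: 28.2 mL/min × 60 min/h ÷ 1000 mL/L = 1.692 L/h
Maintenance infusion rate = CL × Css = 1.692 × 37.1 = 62.77 mg/h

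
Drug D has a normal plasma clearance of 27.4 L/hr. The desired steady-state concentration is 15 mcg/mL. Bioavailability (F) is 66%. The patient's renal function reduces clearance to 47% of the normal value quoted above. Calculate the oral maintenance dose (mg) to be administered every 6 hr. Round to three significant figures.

1760 mg

Patient clearance = 0.47 × 27.40 = 12.88 L/h
D = CL × Css × τ / F = 12.88 × 15 × 6 / 0.66 = 1756 mg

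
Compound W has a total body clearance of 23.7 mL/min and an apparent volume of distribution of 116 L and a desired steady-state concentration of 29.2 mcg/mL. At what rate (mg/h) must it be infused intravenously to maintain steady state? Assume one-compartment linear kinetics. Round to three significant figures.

CL = 23.7 mL/min = 23.7 × 0.06 = 1.422 L/h
R₀ = 1.422 × 29.2 = 41.52 mg/h

41.5 mg/h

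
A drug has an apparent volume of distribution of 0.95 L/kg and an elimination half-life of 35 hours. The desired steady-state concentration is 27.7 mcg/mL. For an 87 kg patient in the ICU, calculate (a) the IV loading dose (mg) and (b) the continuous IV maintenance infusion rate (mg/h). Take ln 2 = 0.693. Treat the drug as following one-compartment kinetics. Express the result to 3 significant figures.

(a) 2290 mg; (b) 45.3 mg/h

Vd = 0.95 L/kg × 87 kg = 82.65 L
LD = Vd × C = 82.65 × 27.7 = 2289 mg
CL = 0.693 × Vd / t½ = 0.693 × 82.65 / 35 = 1.636 L/h
Infusion rate = CL × Css = 1.636 × 27.7 = 45.32 mg/h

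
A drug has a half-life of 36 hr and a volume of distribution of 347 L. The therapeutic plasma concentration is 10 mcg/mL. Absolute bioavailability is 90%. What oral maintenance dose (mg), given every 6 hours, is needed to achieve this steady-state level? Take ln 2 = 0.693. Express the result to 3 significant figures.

CL = 0.693 × Vd / t½ = 0.693 × 347.0 / 36 = 6.680 L/h
D = CL × Css × τ / F = 6.680 × 10 × 6 / 0.9 = 445.3 mg

445 mg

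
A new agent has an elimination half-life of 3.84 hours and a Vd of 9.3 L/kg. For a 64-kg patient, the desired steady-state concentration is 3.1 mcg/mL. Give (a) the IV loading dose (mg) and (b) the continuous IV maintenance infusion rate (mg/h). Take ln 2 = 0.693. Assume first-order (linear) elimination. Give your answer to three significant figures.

(a) 1850 mg; (b) 333 mg/h

Total Vd = 9.3 × 64 = 595.2 L
LD = Vd × C = 595.2 × 3.1 = 1845 mg
CL = 0.693 × Vd / t½ = 0.693 × 595.2 / 3.84 = 107.4 L/h
Infusion rate = CL × Css = 107.4 × 3.1 = 332.9 mg/h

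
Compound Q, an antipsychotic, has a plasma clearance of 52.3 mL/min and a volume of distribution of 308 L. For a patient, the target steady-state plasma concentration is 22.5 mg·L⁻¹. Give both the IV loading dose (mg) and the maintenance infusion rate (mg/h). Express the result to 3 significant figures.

(a) 6930 mg; (b) 70.6 mg/h

Loading dose = Vd × C = 308.0 × 22.5 = 6930 mg
CL = 52.3 mL/min = 52.3 × 0.06 = 3.138 L/h
Infusion rate = 3.138 L/h × 22.5 mg/L = 70.61 mg/h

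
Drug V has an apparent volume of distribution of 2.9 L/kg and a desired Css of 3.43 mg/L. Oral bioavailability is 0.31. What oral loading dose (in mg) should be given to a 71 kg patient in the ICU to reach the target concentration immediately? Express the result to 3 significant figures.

Total Vd = 2.9 × 71 = 205.9 L
LD = Vd × C / F = 205.9 × 3.430 / 0.31 = 2278 mg

2280 mg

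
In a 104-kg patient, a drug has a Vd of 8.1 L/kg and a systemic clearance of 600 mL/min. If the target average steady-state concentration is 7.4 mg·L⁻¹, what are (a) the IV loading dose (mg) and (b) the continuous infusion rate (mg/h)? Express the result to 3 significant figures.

(a) 6230 mg; (b) 266 mg/h

Vd = 8.1 L/kg × 104 kg = 842.4 L
Loading dose = Vd × C = 842.4 × 7.4 = 6234 mg
CL = 600 mL/min × 60/1000 = 36.00 L/h
Infusion rate = 36.00 L/h × 7.4 mg/L = 266.4 mg/h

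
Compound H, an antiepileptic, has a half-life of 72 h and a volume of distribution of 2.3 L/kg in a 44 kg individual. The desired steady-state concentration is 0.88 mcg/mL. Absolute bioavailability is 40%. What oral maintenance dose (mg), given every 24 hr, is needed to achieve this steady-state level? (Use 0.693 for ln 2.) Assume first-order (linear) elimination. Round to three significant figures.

51.4 mg

Total Vd = 2.3 × 44 = 101.2 L
CL = 0.693 × Vd / t½ = 0.693 × 101.2 / 72 = 0.9741 L/h
D = CL × Css × τ / F = 0.9741 × 0.88 × 24 / 0.4 = 51.43 mg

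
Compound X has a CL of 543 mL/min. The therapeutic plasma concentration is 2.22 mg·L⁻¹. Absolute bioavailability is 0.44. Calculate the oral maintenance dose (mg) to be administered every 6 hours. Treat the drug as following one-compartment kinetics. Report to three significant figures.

986 mg

CL = 543 mL/min × 60/1000 = 32.58 L/h
At steady state, dose per interval replaces the amount cleared in that interval: F·D/τ = CL·Css.
D = CL × Css × τ / F = 32.58 × 2.22 × 6 / 0.44 = 986.3 mg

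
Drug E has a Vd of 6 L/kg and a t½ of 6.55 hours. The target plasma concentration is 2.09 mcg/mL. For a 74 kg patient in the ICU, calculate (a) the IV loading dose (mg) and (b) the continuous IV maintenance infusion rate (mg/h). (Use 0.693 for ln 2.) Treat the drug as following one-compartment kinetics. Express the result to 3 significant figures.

Total Vd = 6 × 74 = 444.0 L
LD = Vd × C = 444.0 × 2.09 = 928.0 mg
CL = 0.693 × Vd / t½ = 0.693 × 444.0 / 6.55 = 46.98 L/h
Infusion rate = CL × Css = 46.98 × 2.09 = 98.19 mg/h

(a) 928 mg; (b) 98.2 mg/h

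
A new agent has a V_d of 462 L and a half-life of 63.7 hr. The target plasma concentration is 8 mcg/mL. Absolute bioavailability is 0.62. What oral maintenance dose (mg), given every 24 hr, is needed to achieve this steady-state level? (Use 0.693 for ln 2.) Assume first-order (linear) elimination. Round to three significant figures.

1560 mg

k = 0.693/63.7 = 0.01088 h⁻¹, so CL = k·Vd = 0.01088 × 462.0 = 5.027 L/h
D = CL × Css × τ / F = 5.027 × 8 × 24 / 0.62 = 1557 mg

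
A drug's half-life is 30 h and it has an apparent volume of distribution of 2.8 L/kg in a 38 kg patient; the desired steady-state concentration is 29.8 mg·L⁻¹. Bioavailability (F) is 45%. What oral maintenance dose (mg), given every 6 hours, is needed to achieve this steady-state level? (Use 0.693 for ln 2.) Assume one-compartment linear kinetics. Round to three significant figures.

977 mg

Vd = 2.8 L/kg × 38 kg = 106.4 L
CL = ln 2 · Vd / t½ = 0.693 × 106.4 / 30 = 2.458 L/h
D = CL × Css × τ / F = 2.458 × 29.8 × 6 / 0.45 = 976.6 mg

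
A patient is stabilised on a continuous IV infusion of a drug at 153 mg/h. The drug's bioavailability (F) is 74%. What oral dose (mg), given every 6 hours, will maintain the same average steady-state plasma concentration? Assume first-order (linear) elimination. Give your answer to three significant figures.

1240 mg

To maintain the same Css, the systemic dosing rate must be unchanged: F·D/τ = infusion rate.
D = rate × τ / F = 153 × 6 / 0.74 = 1241 mg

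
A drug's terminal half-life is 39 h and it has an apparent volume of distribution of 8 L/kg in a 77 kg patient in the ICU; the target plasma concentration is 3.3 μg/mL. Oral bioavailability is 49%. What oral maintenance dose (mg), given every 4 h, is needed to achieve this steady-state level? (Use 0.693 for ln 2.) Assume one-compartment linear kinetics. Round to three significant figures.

295 mg

Vd(total) = 77 kg × 8 L/kg = 616.0 L
CL = ln 2 · Vd / t½ = 0.693 × 616.0 / 39 = 10.95 L/h
D = CL × Css × τ / F = 10.95 × 3.3 × 4 / 0.49 = 295.0 mg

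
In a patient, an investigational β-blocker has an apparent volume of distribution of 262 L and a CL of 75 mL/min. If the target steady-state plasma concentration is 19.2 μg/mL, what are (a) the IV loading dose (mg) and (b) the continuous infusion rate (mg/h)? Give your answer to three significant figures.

(a) 5030 mg; (b) 86.4 mg/h

Loading dose = Vd × C = 262.0 × 19.2 = 5030 mg
CL = 75 mL/min = 75 × 0.06 = 4.500 L/h
Infusion rate = 4.500 L/h × 19.2 mg/L = 86.40 mg/h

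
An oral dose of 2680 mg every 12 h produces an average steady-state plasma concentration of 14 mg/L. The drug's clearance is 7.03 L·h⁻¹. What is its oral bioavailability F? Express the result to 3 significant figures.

0.441

F·D/τ = CL·Css at steady state → F = CL·Css·τ / D.
F = 7.03 × 14 × 12 / 2680 = 0.441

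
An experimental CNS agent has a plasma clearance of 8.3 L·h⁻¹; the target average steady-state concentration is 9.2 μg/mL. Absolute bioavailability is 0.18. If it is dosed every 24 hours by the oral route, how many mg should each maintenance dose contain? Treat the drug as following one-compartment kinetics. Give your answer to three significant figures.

10200 mg

D = CL × Css × τ / F = 8.300 × 9.2 × 24 / 0.18 = 10180 mg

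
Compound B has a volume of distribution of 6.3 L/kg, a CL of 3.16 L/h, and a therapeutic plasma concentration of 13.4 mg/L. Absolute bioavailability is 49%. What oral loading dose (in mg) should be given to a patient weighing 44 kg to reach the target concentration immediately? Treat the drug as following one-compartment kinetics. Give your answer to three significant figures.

Total Vd = 6.3 × 44 = 277.2 L
Loading dose depends on Vd (not clearance): it fills the distribution volume.
LD = Vd × C / F = 277.2 × 13.40 / 0.49 = 7581 mg

7580 mg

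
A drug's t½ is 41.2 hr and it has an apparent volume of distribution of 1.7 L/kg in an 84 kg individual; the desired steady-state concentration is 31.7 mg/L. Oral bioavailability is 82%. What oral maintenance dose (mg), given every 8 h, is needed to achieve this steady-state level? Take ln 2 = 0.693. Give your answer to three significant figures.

743 mg

Vd(total) = 84 kg × 1.7 L/kg = 142.8 L
k = 0.693/41.2 = 0.01682 h⁻¹, so CL = k·Vd = 0.01682 × 142.8 = 2.402 L/h
D = CL × Css × τ / F = 2.402 × 31.7 × 8 / 0.82 = 742.9 mg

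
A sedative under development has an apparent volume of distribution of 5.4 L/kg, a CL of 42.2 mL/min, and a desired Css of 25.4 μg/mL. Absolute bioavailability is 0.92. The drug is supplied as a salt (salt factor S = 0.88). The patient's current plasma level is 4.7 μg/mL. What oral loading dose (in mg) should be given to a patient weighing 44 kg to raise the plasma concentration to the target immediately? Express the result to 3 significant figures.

6080 mg

Total Vd = 5.4 × 44 = 237.6 L
Concentration deficit ΔC = 25.4 − 4.7 = 20.70 mg/L
LD = Vd × ΔC / F / S = 237.6 × 20.70 / 0.92 / 0.88 = 6075 mg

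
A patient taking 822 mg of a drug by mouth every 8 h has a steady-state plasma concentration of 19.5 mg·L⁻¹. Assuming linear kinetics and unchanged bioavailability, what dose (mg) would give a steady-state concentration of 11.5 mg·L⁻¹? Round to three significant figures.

485 mg

With linear kinetics, Css is proportional to dose rate (D/τ) at fixed clearance.
D₂ = D₁ × (Css,target / Css,current) = 822 × 11.5/19.5 = 484.8 mg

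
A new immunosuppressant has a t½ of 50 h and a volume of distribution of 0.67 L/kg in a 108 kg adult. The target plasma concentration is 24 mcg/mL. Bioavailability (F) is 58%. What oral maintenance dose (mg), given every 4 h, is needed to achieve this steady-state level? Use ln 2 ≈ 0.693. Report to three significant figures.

166 mg

Vd(total) = 108 kg × 0.67 L/kg = 72.36 L
CL = ln 2 · Vd / t½ = 0.693 × 72.36 / 50 = 1.003 L/h
D = CL × Css × τ / F = 1.003 × 24 × 4 / 0.58 = 166.0 mg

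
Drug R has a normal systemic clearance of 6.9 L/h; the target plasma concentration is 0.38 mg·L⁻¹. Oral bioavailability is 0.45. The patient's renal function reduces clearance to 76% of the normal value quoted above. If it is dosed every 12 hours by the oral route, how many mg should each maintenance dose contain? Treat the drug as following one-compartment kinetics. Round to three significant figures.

53.1 mg

Patient clearance = 0.76 × 6.900 = 5.244 L/h
D = CL × Css × τ / F = 5.244 × 0.38 × 12 / 0.45 = 53.14 mg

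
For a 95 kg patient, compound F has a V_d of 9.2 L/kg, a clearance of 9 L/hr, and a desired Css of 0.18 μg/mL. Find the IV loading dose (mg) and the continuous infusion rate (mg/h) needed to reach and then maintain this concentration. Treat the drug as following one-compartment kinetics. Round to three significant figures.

(a) 157 mg; (b) 1.62 mg/h

Vd = 9.2 L/kg × 95 kg = 874.0 L
LD = Vd · C_target = 874.0 × 0.18 = 157.3 mg
Maintenance infusion rate = CL × Css = 9.000 × 0.18 = 1.620 mg/h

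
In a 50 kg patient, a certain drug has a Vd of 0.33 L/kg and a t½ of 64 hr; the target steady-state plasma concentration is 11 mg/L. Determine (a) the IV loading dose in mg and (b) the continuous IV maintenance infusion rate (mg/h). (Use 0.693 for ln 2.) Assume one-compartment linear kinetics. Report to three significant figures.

(a) 182 mg; (b) 1.97 mg/h

Total Vd = 0.33 × 50 = 16.50 L
LD = Vd × C = 16.50 × 11 = 181.5 mg
CL = 0.693 × Vd / t½ = 0.693 × 16.50 / 64 = 0.1787 L/h
Infusion rate = CL × Css = 0.1787 × 11 = 1.966 mg/h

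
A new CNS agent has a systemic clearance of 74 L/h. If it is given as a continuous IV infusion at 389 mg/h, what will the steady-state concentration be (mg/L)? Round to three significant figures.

Css = rate / CL = 389 / 74.00 = 5.257 mg/L

5.26 mg/L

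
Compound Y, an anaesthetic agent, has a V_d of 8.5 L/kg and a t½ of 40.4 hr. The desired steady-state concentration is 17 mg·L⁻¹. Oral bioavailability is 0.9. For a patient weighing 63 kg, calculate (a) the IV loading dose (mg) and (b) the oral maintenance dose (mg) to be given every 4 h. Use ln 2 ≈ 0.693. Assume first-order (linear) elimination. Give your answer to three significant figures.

Vd(total) = 63 kg × 8.5 L/kg = 535.5 L
LD = Vd × C = 535.5 × 17 = 9104 mg
CL = 0.693 × Vd / t½ = 0.693 × 535.5 / 40.4 = 9.186 L/h
D = CL × Css × τ / F = 9.186 × 17 × 4 / 0.9 = 694.1 mg

(a) 9100 mg; (b) 694 mg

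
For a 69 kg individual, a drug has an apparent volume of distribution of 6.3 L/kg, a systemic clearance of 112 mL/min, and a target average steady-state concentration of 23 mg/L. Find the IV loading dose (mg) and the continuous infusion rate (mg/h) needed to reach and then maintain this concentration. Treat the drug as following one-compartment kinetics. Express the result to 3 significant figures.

Total Vd = 6.3 × 69 = 434.7 L
LD = Vd · C_target = 434.7 × 23 = 9998 mg
Convert clearance: 112 mL/min × 60 min/h ÷ 1000 mL/L = 6.720 L/h
Maintenance infusion rate = CL × Css = 6.720 × 23 = 154.6 mg/h

(a) 10000 mg; (b) 155 mg/h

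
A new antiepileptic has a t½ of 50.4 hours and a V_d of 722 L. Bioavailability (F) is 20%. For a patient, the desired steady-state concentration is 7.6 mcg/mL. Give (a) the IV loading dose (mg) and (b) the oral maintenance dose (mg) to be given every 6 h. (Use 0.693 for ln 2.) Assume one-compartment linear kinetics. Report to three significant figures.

LD = Vd × C = 722.0 × 7.6 = 5487 mg
CL = 0.693 × Vd / t½ = 0.693 × 722.0 / 50.4 = 9.928 L/h
D = CL × Css × τ / F = 9.928 × 7.6 × 6 / 0.2 = 2264 mg

(a) 5490 mg; (b) 2260 mg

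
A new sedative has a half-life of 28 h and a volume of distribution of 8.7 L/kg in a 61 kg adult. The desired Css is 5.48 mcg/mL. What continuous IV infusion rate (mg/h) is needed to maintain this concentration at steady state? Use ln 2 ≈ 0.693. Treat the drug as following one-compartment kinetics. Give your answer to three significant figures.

72.0 mg/h

Total Vd = 8.7 × 61 = 530.7 L
CL = ln 2 · Vd / t½ = 0.693 × 530.7 / 28 = 13.13 L/h
Infusion rate = CL × Css = 13.13 × 5.48 = 71.95 mg/h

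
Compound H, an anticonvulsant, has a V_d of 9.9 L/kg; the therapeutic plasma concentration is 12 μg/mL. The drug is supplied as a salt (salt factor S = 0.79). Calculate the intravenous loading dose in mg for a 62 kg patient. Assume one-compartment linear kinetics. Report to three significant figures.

Total Vd = 9.9 × 62 = 613.8 L
LD = Vd × C / S = 613.8 × 12.00 / 0.79 = 9324 mg

9320 mg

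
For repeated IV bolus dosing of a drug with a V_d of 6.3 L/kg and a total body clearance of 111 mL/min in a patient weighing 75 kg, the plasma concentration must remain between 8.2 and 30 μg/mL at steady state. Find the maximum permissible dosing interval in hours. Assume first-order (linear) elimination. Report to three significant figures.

Vd = 6.3 L/kg × 75 kg = 472.5 L
CL = 111 mL/min = 111 × 0.06 = 6.660 L/h
k = CL / Vd = 6.660 / 472.5 = 0.01410 h⁻¹
Between IV bolus doses, concentration decays as C = C₀·e^(−kτ), so C_peak/C_trough = e^(kτ).
τ_max = ln(C_peak/C_trough) / k = ln(30/8.2) / 0.01410 = 1.297 / 0.01410 = 91.99 h

92.0 h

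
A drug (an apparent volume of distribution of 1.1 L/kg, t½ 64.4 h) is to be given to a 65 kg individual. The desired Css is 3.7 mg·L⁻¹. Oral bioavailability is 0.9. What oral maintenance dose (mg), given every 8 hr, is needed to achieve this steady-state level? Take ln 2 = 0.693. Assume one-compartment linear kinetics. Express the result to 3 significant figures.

25.3 mg

Vd = 1.1 L/kg × 65 kg = 71.50 L
CL = ln 2 · Vd / t½ = 0.693 × 71.50 / 64.4 = 0.7694 L/h
D = CL × Css × τ / F = 0.7694 × 3.7 × 8 / 0.9 = 25.30 mg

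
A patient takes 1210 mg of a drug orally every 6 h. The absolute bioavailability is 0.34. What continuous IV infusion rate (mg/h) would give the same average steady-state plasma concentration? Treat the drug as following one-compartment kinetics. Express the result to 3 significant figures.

Equivalent systemic input: infusion rate = F·D/τ.
Rate = 0.34 × 1210 / 6 = 68.57 mg/h

68.6 mg/h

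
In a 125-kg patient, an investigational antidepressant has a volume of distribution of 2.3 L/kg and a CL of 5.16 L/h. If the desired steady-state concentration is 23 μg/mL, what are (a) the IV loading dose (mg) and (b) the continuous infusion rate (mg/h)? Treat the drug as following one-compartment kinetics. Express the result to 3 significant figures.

(a) 6610 mg; (b) 119 mg/h

Vd = 2.3 L/kg × 125 kg = 287.5 L
Loading: fill Vd to C_target → 287.5 L × 23 mg/L = 6613 mg
Maintenance infusion rate = CL × Css = 5.160 × 23 = 118.7 mg/h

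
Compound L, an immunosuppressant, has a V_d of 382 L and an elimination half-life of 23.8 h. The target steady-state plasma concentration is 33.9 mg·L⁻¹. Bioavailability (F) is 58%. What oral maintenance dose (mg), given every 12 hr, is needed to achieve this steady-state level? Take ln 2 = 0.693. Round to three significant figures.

7800 mg

k = 0.693/23.8 = 0.02912 h⁻¹, so CL = k·Vd = 0.02912 × 382.0 = 11.12 L/h
D = CL × Css × τ / F = 11.12 × 33.9 × 12 / 0.58 = 7799 mg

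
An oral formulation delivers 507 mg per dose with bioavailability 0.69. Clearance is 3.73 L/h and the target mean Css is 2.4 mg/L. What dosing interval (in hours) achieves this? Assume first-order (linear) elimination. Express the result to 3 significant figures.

F·D/τ = CL·Css → τ = F·D / (CL·Css).
τ = 0.69 × 507 / (3.73 × 2.4) = 39.08 h

39.1 h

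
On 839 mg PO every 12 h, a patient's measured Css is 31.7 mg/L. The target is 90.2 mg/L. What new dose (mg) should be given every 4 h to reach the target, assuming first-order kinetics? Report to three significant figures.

With linear kinetics, Css is proportional to dose rate (D/τ) at fixed clearance.
D₂ = D₁ × (Css,target / Css,current) × (τ₂/τ₁) = 839 × (90.2/31.7) × (4/12) = 795.8 mg

796 mg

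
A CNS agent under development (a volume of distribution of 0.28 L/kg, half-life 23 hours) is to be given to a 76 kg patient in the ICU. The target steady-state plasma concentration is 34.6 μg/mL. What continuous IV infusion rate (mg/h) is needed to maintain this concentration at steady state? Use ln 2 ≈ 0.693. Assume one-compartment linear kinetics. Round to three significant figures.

22.2 mg/h

Total Vd = 0.28 × 76 = 21.28 L
k = 0.693/23 = 0.03013 h⁻¹, so CL = k·Vd = 0.03013 × 21.28 = 0.6412 L/h
Infusion rate = CL × Css = 0.6412 × 34.6 = 22.19 mg/h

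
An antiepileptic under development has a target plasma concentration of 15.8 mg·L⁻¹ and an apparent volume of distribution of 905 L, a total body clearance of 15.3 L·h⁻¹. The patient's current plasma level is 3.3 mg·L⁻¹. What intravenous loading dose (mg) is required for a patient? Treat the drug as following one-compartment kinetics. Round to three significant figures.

11300 mg

The loading dose fills Vd to the target concentration.
Concentration deficit ΔC = 15.8 − 3.3 = 12.50 mg/L
LD = Vd × ΔC = 905.0 × 12.50 = 11310 mg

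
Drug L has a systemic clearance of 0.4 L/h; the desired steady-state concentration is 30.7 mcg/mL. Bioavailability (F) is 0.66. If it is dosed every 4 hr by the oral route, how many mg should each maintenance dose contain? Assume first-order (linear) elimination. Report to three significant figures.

74.4 mg

D = CL × Css × τ / F = 0.4000 × 30.7 × 4 / 0.66 = 74.42 mg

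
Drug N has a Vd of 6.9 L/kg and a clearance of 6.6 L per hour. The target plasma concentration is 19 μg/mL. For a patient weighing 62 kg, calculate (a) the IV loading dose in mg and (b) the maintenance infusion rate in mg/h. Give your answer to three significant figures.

(a) 8130 mg; (b) 125 mg/h

Vd(total) = 62 kg × 6.9 L/kg = 427.8 L
LD = Vd · C_target = 427.8 × 19 = 8128 mg
Maintenance infusion rate = CL × Css = 6.600 × 19 = 125.4 mg/h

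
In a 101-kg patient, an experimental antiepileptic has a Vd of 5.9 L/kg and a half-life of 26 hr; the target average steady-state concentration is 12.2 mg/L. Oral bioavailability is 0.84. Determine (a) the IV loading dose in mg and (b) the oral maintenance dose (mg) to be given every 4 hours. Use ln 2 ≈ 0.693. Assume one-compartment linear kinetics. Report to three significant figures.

Vd = 5.9 L/kg × 101 kg = 595.9 L
LD = Vd × C = 595.9 × 12.2 = 7270 mg
CL = 0.693 × Vd / t½ = 0.693 × 595.9 / 26 = 15.88 L/h
D = CL × Css × τ / F = 15.88 × 12.2 × 4 / 0.84 = 922.6 mg

(a) 7270 mg; (b) 923 mg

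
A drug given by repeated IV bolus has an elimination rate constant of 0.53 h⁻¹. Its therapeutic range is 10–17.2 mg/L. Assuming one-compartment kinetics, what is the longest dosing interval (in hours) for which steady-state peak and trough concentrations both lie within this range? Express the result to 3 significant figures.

1.02 h

Between IV bolus doses, concentration decays as C = C₀·e^(−kτ), so C_peak/C_trough = e^(kτ).
τ_max = ln(C_peak/C_trough) / k = ln(17.2/10) / 0.5300 = 0.5423 / 0.5300 = 1.023 h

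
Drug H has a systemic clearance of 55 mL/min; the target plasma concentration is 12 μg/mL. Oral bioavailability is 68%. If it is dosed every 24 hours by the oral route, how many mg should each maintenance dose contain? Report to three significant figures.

Convert clearance: 55 mL/min × 60 min/h ÷ 1000 mL/L = 3.300 L/h
D = CL × Css × τ / F = 3.300 × 12 × 24 / 0.68 = 1398 mg

1400 mg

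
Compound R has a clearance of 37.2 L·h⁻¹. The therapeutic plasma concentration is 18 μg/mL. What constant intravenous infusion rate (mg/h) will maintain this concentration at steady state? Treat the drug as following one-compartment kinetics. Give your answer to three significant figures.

R₀ = 37.20 × 18 = 669.6 mg/h

670 mg/h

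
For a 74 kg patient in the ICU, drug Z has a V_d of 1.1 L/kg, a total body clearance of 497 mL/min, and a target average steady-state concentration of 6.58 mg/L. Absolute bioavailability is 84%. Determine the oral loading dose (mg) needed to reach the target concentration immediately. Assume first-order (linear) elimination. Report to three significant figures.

638 mg

Vd = 1.1 L/kg × 74 kg = 81.40 L
LD = Vd × C / F = 81.40 × 6.580 / 0.84 = 637.6 mg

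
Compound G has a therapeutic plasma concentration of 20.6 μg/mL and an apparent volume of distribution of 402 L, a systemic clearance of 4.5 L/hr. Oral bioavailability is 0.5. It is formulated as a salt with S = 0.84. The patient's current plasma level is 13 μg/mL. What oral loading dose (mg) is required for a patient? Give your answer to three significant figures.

7270 mg

Loading dose depends on Vd (not clearance): it fills the distribution volume.
Concentration deficit ΔC = 20.6 − 13 = 7.600 mg/L
LD = Vd × ΔC / F / S = 402.0 × 7.600 / 0.5 / 0.84 = 7274 mg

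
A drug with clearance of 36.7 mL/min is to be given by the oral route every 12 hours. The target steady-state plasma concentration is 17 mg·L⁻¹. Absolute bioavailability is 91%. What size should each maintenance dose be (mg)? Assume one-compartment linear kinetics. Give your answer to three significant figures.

CL = 36.7 mL/min × 60/1000 = 2.202 L/h
D = CL × Css × τ / F = 2.202 × 17 × 12 / 0.91 = 493.6 mg

494 mg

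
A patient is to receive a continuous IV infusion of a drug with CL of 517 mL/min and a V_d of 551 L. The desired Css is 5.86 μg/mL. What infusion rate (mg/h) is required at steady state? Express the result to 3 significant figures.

CL = 517 mL/min = 517 × 0.06 = 31.02 L/h
Maintenance depends on clearance, not Vd — rate in must match rate out.
Infusion rate = CL · Css = 31.02 L/h × 5.86 mg/L = 181.8 mg/h

182 mg/h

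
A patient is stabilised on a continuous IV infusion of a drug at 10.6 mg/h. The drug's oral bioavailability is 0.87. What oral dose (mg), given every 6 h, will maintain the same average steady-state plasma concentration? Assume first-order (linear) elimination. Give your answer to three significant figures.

To maintain the same Css, the systemic dosing rate must be unchanged: F·D/τ = infusion rate.
D = rate × τ / F = 10.6 × 6 / 0.87 = 73.10 mg

73.1 mg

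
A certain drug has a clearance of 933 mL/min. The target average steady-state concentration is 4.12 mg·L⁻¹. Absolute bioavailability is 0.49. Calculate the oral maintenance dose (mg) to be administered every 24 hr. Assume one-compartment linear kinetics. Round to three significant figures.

CL = 933 mL/min × 60/1000 = 55.98 L/h
D = CL × Css × τ / F = 55.98 × 4.12 × 24 / 0.49 = 11300 mg

11300 mg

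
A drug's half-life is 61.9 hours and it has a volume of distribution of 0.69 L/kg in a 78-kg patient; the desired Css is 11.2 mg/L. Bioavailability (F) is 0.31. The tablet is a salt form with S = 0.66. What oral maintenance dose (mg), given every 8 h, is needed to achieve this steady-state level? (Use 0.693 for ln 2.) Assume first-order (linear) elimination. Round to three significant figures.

264 mg

Vd = 0.69 L/kg × 78 kg = 53.82 L
CL = ln 2 · Vd / t½ = 0.693 × 53.82 / 61.9 = 0.6025 L/h
D = CL × Css × τ / F / S = 0.6025 × 11.2 × 8 / 0.31 / 0.66 = 263.9 mg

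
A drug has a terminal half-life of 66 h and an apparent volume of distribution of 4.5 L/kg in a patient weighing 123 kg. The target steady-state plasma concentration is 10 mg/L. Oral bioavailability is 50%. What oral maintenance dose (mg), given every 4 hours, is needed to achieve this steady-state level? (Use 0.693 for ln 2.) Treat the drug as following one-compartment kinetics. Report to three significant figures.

Vd = 4.5 L/kg × 123 kg = 553.5 L
CL = ln 2 · Vd / t½ = 0.693 × 553.5 / 66 = 5.812 L/h
D = CL × Css × τ / F = 5.812 × 10 × 4 / 0.5 = 465.0 mg

465 mg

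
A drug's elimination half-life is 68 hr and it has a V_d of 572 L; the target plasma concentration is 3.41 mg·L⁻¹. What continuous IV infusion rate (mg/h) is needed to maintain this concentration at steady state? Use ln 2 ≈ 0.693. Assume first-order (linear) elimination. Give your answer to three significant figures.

19.9 mg/h

CL = 0.693 × Vd / t½ = 0.693 × 572.0 / 68 = 5.829 L/h
Infusion rate = CL × Css = 5.829 × 3.41 = 19.88 mg/h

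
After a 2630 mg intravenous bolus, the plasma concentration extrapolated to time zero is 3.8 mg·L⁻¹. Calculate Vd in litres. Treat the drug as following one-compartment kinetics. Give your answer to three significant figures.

692 L

Immediately after an IV bolus, C₀ = Dose / Vd, so Vd = Dose / C₀.
Vd = 2630 / 3.8 = 692.1 L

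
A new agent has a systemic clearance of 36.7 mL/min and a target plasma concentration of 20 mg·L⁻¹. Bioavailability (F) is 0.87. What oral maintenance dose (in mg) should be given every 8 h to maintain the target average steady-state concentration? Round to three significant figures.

405 mg

CL = 36.7 mL/min = 36.7 × 0.06 = 2.202 L/h
D = CL × Css × τ / F = 2.202 × 20 × 8 / 0.87 = 405.0 mg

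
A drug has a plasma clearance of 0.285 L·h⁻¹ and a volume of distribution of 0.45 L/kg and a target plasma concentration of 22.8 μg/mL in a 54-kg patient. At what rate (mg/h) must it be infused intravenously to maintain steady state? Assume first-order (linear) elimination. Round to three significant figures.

6.50 mg/h

Rate = CL × Css = 0.2850 × 22.8 = 6.498 mg/h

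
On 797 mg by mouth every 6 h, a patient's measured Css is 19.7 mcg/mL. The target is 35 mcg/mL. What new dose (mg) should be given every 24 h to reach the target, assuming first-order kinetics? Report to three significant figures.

With linear kinetics, Css is proportional to dose rate (D/τ) at fixed clearance.
D₂ = D₁ × (Css,target / Css,current) × (τ₂/τ₁) = 797 × (35/19.7) × (24/6) = 5664 mg

5660 mg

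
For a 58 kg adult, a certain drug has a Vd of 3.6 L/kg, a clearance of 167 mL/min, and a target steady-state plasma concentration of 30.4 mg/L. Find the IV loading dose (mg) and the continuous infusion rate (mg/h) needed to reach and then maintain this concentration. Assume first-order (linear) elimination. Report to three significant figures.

(a) 6350 mg; (b) 305 mg/h

Vd(total) = 58 kg × 3.6 L/kg = 208.8 L
LD = Vd · C_target = 208.8 × 30.4 = 6348 mg
CL = 167 mL/min = 167 × 0.06 = 10.02 L/h
Maintenance infusion rate = CL × Css = 10.02 × 30.4 = 304.6 mg/h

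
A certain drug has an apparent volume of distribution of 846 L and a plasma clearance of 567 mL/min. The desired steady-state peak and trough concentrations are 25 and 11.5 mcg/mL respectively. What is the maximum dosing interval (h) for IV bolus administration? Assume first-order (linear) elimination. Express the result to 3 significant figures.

Convert clearance: 567 mL/min × 60 min/h ÷ 1000 mL/L = 34.02 L/h
k = CL / Vd = 34.02 / 846.0 = 0.04021 h⁻¹
Between IV bolus doses, concentration decays as C = C₀·e^(−kτ), so C_peak/C_trough = e^(kτ).
τ_max = ln(C_peak/C_trough) / k = ln(25/11.5) / 0.04021 = 0.7765 / 0.04021 = 19.31 h

19.3 h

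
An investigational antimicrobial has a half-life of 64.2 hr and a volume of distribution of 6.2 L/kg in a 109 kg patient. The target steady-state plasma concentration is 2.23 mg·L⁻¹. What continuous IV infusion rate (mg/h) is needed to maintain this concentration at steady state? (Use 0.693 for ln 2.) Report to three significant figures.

Total Vd = 6.2 × 109 = 675.8 L
CL = 0.693 × Vd / t½ = 0.693 × 675.8 / 64.2 = 7.295 L/h
Infusion rate = CL × Css = 7.295 × 2.23 = 16.27 mg/h

16.3 mg/h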